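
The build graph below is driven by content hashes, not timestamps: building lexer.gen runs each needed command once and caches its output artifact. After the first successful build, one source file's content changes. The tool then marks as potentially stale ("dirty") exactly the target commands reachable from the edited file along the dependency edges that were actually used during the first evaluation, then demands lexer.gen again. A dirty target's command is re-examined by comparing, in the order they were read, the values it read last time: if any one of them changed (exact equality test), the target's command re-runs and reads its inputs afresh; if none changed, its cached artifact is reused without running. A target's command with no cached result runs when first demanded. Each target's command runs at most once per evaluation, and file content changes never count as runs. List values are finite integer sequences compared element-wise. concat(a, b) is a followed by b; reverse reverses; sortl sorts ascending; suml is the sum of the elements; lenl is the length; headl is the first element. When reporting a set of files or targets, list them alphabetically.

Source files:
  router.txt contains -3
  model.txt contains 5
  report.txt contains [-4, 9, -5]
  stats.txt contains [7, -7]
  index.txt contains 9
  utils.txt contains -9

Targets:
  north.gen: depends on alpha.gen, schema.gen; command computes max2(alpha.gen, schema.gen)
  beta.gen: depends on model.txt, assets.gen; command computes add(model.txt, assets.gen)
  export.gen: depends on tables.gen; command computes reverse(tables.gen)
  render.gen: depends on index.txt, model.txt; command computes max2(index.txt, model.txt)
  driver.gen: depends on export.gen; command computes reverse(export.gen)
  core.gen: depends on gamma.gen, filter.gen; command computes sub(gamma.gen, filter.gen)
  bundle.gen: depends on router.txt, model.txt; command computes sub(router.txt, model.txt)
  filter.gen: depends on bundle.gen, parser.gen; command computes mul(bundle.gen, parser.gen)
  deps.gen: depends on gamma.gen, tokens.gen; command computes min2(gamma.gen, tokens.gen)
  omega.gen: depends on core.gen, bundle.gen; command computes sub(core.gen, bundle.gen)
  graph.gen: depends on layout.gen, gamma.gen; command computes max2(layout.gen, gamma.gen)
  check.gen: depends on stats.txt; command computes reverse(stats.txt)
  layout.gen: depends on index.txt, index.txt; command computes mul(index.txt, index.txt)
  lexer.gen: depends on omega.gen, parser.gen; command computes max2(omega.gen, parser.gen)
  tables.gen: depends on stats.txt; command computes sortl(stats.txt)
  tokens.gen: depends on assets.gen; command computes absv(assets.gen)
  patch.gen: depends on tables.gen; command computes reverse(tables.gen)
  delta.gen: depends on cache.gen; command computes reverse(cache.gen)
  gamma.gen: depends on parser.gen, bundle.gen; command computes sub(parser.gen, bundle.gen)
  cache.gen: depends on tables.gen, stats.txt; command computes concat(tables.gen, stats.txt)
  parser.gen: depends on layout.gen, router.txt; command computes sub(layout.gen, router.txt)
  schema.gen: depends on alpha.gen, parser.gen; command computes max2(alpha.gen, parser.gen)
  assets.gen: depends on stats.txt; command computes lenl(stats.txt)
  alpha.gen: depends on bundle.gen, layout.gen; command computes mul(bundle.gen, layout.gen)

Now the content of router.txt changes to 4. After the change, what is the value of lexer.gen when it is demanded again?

Initial pass — values computed on the first demand:
  bundle.gen = sub(-3, 5) = -8
  layout.gen = mul(9, 9) = 81
  parser.gen = sub(81, -3) = 84
  filter.gen = mul(-8, 84) = -672
  gamma.gen = sub(84, -8) = 92
  core.gen = sub(92, -672) = 764
  omega.gen = sub(764, -8) = 772
  lexer.gen = max2(772, 84) = 772

Second demand — change propagation:
  bundle.gen: re-runs because router.txt -3->4; new result -1.
  parser.gen: re-runs because router.txt -3->4; new result 77.
  filter.gen: re-runs because bundle.gen -8->-1; parser.gen 84->77; new result -77.
  gamma.gen: re-runs because parser.gen 84->77; bundle.gen -8->-1; new result 78.
  core.gen: re-runs because gamma.gen 92->78; filter.gen -672->-77; new result 155.
  omega.gen: re-runs because core.gen 764->155; bundle.gen -8->-1; new result 156.
  lexer.gen: re-runs because omega.gen 772->156; parser.gen 84->77; new result 156.

lexer.gen now evaluates to 156.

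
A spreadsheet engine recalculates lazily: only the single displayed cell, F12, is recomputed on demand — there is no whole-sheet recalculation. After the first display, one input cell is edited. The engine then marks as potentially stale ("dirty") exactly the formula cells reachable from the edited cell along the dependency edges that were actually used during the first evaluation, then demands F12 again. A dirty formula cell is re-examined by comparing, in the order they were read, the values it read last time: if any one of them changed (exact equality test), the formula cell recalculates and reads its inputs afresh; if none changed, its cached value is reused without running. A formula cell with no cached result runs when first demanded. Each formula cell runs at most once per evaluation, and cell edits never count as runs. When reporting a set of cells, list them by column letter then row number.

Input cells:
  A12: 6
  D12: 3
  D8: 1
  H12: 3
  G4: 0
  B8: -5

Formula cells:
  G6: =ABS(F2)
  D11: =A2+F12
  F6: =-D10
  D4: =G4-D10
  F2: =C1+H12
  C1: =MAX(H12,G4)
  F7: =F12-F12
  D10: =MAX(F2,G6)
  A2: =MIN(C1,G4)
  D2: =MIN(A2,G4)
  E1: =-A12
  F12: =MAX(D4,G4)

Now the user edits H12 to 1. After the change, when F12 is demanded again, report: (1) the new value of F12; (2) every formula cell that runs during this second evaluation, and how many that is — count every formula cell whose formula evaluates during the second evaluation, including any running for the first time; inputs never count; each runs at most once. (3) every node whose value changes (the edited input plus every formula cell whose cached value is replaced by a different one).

First evaluation (everything demanded from the output):
  C1 = MAX(3, 0) = 3
  F2 = 3 + 3 = 6
  G6 = ABS(6) = 6
  D10 = MAX(6, 6) = 6
  D4 = 0 - 6 = -6
  F12 = MAX(-6, 0) = 0

Propagation after the edit:
  C1: runs — H12 3->1; result 1.
  F2: runs — C1 3->1; H12 3->1; result 2.
  G6: runs — F2 6->2; result 2.
  D10: runs — F2 6->2; G6 6->2; result 2.
  D4: runs — D10 6->2; result -2.
  F12: runs — D4 -6->-2; result 0 (same value as before).

New value of F12: 0.
Formula cells that run: C1, D4, D10, F2, F12, G6 — 6 in total.
Values that change: C1, D4, D10, F2, G6, H12.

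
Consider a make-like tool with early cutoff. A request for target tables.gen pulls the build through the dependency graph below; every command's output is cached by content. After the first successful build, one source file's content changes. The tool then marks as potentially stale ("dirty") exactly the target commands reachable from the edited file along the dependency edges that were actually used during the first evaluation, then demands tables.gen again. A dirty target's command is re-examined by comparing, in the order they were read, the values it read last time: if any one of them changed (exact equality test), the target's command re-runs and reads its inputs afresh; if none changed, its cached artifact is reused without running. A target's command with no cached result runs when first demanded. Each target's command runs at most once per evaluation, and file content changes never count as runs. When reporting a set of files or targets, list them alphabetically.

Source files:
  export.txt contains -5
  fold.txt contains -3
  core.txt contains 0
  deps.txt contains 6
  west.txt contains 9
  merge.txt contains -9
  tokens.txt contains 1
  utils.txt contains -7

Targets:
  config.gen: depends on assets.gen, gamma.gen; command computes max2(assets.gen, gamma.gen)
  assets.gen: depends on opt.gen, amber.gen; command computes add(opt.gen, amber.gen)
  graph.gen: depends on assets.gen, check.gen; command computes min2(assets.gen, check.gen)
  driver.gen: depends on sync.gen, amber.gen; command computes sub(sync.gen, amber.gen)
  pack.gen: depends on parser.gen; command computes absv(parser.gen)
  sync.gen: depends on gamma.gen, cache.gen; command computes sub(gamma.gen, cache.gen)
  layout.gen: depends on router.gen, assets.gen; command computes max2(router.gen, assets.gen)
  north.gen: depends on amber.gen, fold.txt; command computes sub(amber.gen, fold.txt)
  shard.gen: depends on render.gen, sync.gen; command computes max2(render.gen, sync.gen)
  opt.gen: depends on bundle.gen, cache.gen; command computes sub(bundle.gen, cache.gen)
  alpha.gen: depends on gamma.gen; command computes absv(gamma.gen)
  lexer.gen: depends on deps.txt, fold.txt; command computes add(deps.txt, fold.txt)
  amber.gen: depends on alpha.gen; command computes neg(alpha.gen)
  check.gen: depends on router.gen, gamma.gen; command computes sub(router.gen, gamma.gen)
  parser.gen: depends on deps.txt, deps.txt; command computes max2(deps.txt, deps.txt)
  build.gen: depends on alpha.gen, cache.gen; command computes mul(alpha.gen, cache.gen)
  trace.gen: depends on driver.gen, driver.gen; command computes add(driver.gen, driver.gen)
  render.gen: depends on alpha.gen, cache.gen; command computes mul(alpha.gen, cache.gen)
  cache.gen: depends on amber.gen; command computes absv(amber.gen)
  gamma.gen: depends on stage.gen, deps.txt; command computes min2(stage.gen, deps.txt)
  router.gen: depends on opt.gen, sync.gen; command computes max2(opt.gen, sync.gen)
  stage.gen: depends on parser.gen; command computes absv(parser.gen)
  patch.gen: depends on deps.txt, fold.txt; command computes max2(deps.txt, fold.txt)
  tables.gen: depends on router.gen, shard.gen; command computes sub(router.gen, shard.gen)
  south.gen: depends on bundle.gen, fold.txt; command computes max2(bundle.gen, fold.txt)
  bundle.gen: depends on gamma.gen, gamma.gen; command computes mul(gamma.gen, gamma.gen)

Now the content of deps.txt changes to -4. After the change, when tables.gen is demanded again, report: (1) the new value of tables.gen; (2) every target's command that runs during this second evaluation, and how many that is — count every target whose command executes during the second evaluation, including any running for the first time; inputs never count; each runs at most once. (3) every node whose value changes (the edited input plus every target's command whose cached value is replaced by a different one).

First demand of the output computes:
  parser.gen = max2(6, 6) = 6
  stage.gen = absv(6) = 6
  gamma.gen = min2(6, 6) = 6
  alpha.gen = absv(6) = 6
  amber.gen = neg(6) = -6
  bundle.gen = mul(6, 6) = 36
  cache.gen = absv(-6) = 6
  opt.gen = sub(36, 6) = 30
  render.gen = mul(6, 6) = 36
  sync.gen = sub(6, 6) = 0
  router.gen = max2(30, 0) = 30
  shard.gen = max2(36, 0) = 36
  tables.gen = sub(30, 36) = -6

After the edit, cleaning proceeds:
  parser.gen: a read changed (deps.txt 6->-4; deps.txt 6->-4) — executes, giving -4.
  stage.gen: a read changed (parser.gen 6->-4) — executes, giving 4.
  gamma.gen: a read changed (stage.gen 6->4; deps.txt 6->-4) — executes, giving -4.
  alpha.gen: a read changed (gamma.gen 6->-4) — executes, giving 4.
  amber.gen: a read changed (alpha.gen 6->4) — executes, giving -4.
  bundle.gen: a read changed (gamma.gen 6->-4; gamma.gen 6->-4) — executes, giving 16.
  cache.gen: a read changed (amber.gen -6->-4) — executes, giving 4.
  opt.gen: a read changed (bundle.gen 36->16; cache.gen 6->4) — executes, giving 12.
  render.gen: a read changed (alpha.gen 6->4; cache.gen 6->4) — executes, giving 16.
  sync.gen: a read changed (gamma.gen 6->-4; cache.gen 6->4) — executes, giving -8.
  router.gen: a read changed (opt.gen 30->12; sync.gen 0->-8) — executes, giving 12.
  shard.gen: a read changed (render.gen 36->16; sync.gen 0->-8) — executes, giving 16.
  tables.gen: a read changed (router.gen 30->12; shard.gen 36->16) — executes, giving -4.

Demanding tables.gen again yields -4.
13 target commands run: alpha.gen, amber.gen, bundle.gen, cache.gen, gamma.gen, opt.gen, parser.gen, render.gen, router.gen, shard.gen, stage.gen, sync.gen, tables.gen.
The nodes whose values change: alpha.gen, amber.gen, bundle.gen, cache.gen, deps.txt, gamma.gen, opt.gen, parser.gen, render.gen, router.gen, shard.gen, stage.gen, sync.gen, tables.gen.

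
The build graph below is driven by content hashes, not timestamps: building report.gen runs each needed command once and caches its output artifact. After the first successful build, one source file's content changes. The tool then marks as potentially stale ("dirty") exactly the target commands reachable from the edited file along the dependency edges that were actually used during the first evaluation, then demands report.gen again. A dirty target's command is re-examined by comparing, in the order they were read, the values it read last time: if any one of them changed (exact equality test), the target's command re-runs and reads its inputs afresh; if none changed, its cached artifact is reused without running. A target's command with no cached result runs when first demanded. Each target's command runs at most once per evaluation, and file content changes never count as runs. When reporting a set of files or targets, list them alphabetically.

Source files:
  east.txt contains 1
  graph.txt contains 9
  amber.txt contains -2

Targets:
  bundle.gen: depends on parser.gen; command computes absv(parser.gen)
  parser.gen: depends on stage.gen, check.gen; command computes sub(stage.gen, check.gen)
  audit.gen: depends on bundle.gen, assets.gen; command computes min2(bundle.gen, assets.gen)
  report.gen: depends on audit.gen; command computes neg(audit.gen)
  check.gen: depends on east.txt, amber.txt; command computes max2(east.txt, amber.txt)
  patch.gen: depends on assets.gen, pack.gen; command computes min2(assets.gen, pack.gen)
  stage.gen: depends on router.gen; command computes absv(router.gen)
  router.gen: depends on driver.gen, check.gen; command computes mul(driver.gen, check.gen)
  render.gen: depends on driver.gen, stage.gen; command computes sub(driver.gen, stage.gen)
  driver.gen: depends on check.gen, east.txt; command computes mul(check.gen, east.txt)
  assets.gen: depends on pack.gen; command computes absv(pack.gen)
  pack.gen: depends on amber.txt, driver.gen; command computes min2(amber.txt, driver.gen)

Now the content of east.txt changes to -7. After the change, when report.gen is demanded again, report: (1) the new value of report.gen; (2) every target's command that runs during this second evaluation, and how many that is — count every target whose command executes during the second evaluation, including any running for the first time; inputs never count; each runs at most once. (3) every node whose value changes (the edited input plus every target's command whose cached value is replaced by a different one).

Initial pass — values computed on the first demand:
  check.gen = max2(1, -2) = 1
  driver.gen = mul(1, 1) = 1
  pack.gen = min2(-2, 1) = -2
  assets.gen = absv(-2) = 2
  router.gen = mul(1, 1) = 1
  stage.gen = absv(1) = 1
  parser.gen = sub(1, 1) = 0
  bundle.gen = absv(0) = 0
  audit.gen = min2(0, 2) = 0
  report.gen = neg(0) = 0

Second demand — change propagation:
  check.gen: re-runs because east.txt 1->-7; new result -2.
  driver.gen: re-runs because check.gen 1->-2; east.txt 1->-7; new result 14.
  pack.gen: re-runs because driver.gen 1->14; new result -2 (unchanged).
  assets.gen: re-examined; everything it read last time is the same (pack.gen unchanged) — cache 2 kept, no run.
  router.gen: re-runs because driver.gen 1->14; check.gen 1->-2; new result -28.
  stage.gen: re-runs because router.gen 1->-28; new result 28.
  parser.gen: re-runs because stage.gen 1->28; check.gen 1->-2; new result 30.
  bundle.gen: re-runs because parser.gen 0->30; new result 30.
  audit.gen: re-runs because bundle.gen 0->30; new result 2.
  report.gen: re-runs because audit.gen 0->2; new result -2.

The important point: at assets.gen every value read last time is unchanged, so the dirty flag clears without a run.

report.gen now evaluates to -2.
Run set: audit.gen, bundle.gen, check.gen, driver.gen, pack.gen, parser.gen, report.gen, router.gen, stage.gen (9 run).
Changed values: audit.gen, bundle.gen, check.gen, driver.gen, east.txt, parser.gen, report.gen, router.gen, stage.gen.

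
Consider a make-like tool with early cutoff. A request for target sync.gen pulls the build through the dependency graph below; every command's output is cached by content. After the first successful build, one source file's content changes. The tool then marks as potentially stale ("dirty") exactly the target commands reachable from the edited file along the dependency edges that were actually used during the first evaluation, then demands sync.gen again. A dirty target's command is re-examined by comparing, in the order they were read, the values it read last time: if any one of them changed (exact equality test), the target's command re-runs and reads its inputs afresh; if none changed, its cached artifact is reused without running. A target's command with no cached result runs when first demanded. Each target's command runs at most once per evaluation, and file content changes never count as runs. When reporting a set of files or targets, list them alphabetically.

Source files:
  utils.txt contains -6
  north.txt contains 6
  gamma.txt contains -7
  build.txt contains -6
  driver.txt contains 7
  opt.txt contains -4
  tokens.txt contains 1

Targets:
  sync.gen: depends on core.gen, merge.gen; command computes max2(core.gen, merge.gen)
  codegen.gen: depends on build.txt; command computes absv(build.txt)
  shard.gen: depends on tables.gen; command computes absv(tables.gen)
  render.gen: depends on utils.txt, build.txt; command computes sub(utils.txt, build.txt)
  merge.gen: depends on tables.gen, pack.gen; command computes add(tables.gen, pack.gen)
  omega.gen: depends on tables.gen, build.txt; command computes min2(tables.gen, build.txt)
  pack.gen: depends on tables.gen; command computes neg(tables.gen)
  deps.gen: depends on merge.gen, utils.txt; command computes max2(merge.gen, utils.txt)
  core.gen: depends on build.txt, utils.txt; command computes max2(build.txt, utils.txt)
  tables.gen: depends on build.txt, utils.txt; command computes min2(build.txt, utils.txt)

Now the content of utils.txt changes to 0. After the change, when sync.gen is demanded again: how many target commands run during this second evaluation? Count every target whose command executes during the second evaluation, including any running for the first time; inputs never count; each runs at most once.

3 target commands run: core.gen, sync.gen, tables.gen.
Note where the cutoff bites: pack.gen is checked, finds nothing changed, and keeps its cache.

First demand of the output computes:
  core.gen = max2(-6, -6) = -6
  tables.gen = min2(-6, -6) = -6
  pack.gen = neg(-6) = 6
  merge.gen = add(-6, 6) = 0
  sync.gen = max2(-6, 0) = 0

After the edit, cleaning proceeds:
  core.gen: a read changed (utils.txt -6->0) — executes, giving 0.
  tables.gen: a read changed (utils.txt -6->0) — executes, giving -6 — identical to its old value.
  pack.gen: dirty, but its reads are unchanged (tables.gen unchanged); cached 6 stands.
  merge.gen: dirty, but its reads are unchanged (tables.gen unchanged, pack.gen unchanged); cached 0 stands.
  sync.gen: a read changed (core.gen -6->0) — executes, giving 0 — identical to its old value.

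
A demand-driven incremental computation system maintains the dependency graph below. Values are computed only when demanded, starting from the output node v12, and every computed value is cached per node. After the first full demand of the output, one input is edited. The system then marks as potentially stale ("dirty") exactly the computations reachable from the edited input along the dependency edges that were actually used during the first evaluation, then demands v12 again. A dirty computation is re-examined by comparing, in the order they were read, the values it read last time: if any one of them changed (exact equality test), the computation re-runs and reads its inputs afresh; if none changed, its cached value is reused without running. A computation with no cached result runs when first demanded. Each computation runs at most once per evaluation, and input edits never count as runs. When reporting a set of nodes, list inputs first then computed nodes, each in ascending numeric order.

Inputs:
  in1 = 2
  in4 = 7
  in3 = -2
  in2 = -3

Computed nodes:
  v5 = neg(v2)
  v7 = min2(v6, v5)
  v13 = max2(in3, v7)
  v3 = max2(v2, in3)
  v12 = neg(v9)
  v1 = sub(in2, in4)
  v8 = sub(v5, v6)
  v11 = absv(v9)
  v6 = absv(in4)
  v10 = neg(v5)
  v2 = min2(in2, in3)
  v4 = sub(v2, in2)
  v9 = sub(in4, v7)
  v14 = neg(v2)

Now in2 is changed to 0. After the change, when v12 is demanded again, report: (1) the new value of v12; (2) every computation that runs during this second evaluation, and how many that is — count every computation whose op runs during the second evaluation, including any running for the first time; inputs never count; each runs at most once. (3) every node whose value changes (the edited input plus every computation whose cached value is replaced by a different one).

New value of v12: -5.
Computations that run: v2, v5, v7, v9, v12 — 5 in total.
Values that change: in2, v2, v5, v7, v9, v12.

First evaluation (everything demanded from the output):
  v2 = min2(-3, -2) = -3
  v5 = neg(-3) = 3
  v6 = absv(7) = 7
  v7 = min2(7, 3) = 3
  v9 = sub(7, 3) = 4
  v12 = neg(4) = -4

Propagation after the edit:
  v2: runs — in2 -3->0; result -2.
  v5: runs — v2 -3->-2; result 2.
  v7: runs — v5 3->2; result 2.
  v9: runs — v7 3->2; result 5.
  v12: runs — v9 4->5; result -5.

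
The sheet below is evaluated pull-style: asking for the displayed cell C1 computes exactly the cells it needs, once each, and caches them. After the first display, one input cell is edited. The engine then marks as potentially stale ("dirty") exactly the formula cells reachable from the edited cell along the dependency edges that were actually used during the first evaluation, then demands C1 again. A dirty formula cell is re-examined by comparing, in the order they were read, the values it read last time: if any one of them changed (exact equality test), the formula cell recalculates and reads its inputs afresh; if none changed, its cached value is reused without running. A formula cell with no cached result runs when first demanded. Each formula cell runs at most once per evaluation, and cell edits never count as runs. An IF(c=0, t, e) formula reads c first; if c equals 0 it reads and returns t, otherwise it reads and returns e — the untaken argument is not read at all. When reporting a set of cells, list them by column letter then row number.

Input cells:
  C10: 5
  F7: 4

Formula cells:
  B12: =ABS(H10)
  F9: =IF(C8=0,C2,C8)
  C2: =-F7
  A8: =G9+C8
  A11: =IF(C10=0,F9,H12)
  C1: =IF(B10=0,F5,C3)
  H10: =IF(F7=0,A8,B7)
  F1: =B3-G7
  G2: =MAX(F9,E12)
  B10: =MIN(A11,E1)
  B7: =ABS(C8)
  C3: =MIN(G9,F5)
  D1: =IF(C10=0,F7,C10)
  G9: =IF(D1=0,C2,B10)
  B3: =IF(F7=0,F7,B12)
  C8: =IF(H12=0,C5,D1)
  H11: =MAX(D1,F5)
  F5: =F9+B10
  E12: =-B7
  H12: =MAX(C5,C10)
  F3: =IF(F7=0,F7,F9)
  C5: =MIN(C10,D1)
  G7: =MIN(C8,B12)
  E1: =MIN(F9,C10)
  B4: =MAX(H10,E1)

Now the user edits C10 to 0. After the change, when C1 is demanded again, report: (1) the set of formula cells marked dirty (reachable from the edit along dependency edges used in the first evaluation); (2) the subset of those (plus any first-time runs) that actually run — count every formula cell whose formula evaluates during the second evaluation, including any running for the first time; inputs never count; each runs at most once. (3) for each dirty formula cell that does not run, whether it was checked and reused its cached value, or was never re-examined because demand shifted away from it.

First demand of the output computes:
  D1 = IF(C10=0: C10=5 -> else branch C10) = 5
  C5 = MIN(5, 5) = 5
  H12 = MAX(5, 5) = 5
  C8 = IF(H12=0: H12=5 -> else branch D1) = 5
  F9 = IF(C8=0: C8=5 -> else branch C8) = 5
  A11 = IF(C10=0: C10=5 -> else branch H12) = 5
  E1 = MIN(5, 5) = 5
  B10 = MIN(5, 5) = 5
  F5 = 5 + 5 = 10
  G9 = IF(D1=0: D1=5 -> else branch B10) = 5
  C3 = MIN(5, 10) = 5
  C1 = IF(B10=0: B10=5 -> else branch C3) = 5

After the edit, cleaning proceeds:
  C2: had never run; runs now, result -4.
  D1: a read changed (C10 5->0; C10 5->0) — executes, giving 4.
  C5: a read changed (C10 5->0; D1 5->4) — executes, giving 0.
  H12: a read changed (C5 5->0; C10 5->0) — executes, giving 0.
  C8: a read changed (H12 5->0; D1 5->4) — executes, giving 0.
  F9: a read changed (C8 5->0; C8 5->0) — executes, giving -4.
  A11: a read changed (C10 5->0; H12 5->0) — executes, giving -4.
  E1: a read changed (F9 5->-4; C10 5->0) — executes, giving -4.
  B10: a read changed (A11 5->-4; E1 5->-4) — executes, giving -4.
  F5: a read changed (F9 5->-4; B10 5->-4) — executes, giving -8.
  G9: a read changed (D1 5->4; B10 5->-4) — executes, giving -4.
  C3: a read changed (G9 5->-4; F5 10->-8) — executes, giving -8.
  C1: a read changed (B10 5->-4; C3 5->-8) — executes, giving -8.

Note the branch switch — C2 had no cache and runs now for the first time.

The edit dirties: A11, B10, C1, C3, C5, C8, D1, E1, F5, F9, G9, H12.
13 formula cells run: A11, B10, C1, C2, C3, C5, C8, D1, E1, F5, F9, G9, H12.
No dirty formula cell escaped a run.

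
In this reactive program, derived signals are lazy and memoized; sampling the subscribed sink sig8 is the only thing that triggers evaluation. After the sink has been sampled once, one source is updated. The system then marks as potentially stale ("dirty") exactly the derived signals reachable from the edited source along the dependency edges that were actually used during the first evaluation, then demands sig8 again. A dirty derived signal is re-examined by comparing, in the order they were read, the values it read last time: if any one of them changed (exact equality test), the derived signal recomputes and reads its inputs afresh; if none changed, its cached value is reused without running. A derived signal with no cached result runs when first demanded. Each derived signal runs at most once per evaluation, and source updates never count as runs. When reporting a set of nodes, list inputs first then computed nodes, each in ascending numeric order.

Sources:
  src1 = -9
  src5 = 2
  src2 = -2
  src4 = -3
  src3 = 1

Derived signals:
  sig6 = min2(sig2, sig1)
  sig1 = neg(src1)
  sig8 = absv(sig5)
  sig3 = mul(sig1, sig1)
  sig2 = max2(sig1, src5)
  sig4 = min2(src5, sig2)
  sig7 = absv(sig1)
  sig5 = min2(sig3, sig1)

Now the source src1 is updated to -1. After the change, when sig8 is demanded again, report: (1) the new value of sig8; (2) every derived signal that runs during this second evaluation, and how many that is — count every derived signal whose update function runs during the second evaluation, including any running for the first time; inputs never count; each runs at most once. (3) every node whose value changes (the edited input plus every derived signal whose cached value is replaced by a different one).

First demand of the output computes:
  sig1 = neg(-9) = 9
  sig3 = mul(9, 9) = 81
  sig5 = min2(81, 9) = 9
  sig8 = absv(9) = 9

After the edit, cleaning proceeds:
  sig1: a read changed (src1 -9->-1) — executes, giving 1.
  sig3: a read changed (sig1 9->1; sig1 9->1) — executes, giving 1.
  sig5: a read changed (sig3 81->1; sig1 9->1) — executes, giving 1.
  sig8: a read changed (sig5 9->1) — executes, giving 1.

Demanding sig8 again yields 1.
4 derived signals run: sig1, sig3, sig5, sig8.
The nodes whose values change: src1, sig1, sig3, sig5, sig8.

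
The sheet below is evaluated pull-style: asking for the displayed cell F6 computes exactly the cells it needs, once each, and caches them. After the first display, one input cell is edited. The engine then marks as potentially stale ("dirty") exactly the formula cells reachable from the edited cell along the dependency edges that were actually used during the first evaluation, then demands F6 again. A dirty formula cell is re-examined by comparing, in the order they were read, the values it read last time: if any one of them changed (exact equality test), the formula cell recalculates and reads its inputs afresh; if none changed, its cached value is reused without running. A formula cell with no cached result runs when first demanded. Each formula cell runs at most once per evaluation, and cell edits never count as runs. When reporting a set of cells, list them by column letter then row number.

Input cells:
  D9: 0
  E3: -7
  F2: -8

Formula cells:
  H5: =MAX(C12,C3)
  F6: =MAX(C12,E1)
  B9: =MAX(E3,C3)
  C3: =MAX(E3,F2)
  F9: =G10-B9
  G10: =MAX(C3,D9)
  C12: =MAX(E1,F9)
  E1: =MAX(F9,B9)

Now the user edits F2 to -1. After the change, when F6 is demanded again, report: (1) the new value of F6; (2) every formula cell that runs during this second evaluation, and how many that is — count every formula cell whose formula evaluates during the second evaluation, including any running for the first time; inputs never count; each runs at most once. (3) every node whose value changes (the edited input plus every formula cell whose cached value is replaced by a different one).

First demand of the output computes:
  C3 = MAX(-7, -8) = -7
  B9 = MAX(-7, -7) = -7
  G10 = MAX(-7, 0) = 0
  F9 = 0 - -7 = 7
  E1 = MAX(7, -7) = 7
  C12 = MAX(7, 7) = 7
  F6 = MAX(7, 7) = 7

After the edit, cleaning proceeds:
  C3: a read changed (F2 -8->-1) — executes, giving -1.
  B9: a read changed (C3 -7->-1) — executes, giving -1.
  G10: a read changed (C3 -7->-1) — executes, giving 0 — identical to its old value.
  F9: a read changed (B9 -7->-1) — executes, giving 1.
  E1: a read changed (F9 7->1; B9 -7->-1) — executes, giving 1.
  C12: a read changed (E1 7->1; F9 7->1) — executes, giving 1.
  F6: a read changed (C12 7->1; E1 7->1) — executes, giving 1.

Demanding F6 again yields 1.
7 formula cells run: B9, C3, C12, E1, F6, F9, G10.
The nodes whose values change: B9, C3, C12, E1, F2, F6, F9.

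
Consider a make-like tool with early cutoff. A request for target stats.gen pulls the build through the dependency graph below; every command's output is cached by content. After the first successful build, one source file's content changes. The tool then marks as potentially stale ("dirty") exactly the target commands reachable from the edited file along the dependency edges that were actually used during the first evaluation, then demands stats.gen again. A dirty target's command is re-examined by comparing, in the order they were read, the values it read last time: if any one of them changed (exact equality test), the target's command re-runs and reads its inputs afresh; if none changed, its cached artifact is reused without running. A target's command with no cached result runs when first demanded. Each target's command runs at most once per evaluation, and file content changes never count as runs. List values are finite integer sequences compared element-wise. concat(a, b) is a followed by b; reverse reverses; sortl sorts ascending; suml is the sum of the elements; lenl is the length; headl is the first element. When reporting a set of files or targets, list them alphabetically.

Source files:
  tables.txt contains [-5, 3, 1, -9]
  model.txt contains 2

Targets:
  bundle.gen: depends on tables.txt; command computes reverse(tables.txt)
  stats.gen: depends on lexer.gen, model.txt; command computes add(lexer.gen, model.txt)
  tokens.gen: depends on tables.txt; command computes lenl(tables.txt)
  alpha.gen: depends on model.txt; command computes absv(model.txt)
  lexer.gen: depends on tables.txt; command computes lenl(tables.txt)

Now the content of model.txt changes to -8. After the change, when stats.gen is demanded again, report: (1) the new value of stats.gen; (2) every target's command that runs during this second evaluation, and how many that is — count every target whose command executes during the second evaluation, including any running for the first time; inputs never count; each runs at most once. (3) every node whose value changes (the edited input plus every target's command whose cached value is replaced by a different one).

Demanding stats.gen again yields -4.
1 target commands run: stats.gen.
The nodes whose values change: model.txt, stats.gen.

First demand of the output computes:
  lexer.gen = lenl([-5, 3, 1, -9]) = 4
  stats.gen = add(4, 2) = 6

After the edit, cleaning proceeds:
  stats.gen: a read changed (model.txt 2->-8) — executes, giving -4.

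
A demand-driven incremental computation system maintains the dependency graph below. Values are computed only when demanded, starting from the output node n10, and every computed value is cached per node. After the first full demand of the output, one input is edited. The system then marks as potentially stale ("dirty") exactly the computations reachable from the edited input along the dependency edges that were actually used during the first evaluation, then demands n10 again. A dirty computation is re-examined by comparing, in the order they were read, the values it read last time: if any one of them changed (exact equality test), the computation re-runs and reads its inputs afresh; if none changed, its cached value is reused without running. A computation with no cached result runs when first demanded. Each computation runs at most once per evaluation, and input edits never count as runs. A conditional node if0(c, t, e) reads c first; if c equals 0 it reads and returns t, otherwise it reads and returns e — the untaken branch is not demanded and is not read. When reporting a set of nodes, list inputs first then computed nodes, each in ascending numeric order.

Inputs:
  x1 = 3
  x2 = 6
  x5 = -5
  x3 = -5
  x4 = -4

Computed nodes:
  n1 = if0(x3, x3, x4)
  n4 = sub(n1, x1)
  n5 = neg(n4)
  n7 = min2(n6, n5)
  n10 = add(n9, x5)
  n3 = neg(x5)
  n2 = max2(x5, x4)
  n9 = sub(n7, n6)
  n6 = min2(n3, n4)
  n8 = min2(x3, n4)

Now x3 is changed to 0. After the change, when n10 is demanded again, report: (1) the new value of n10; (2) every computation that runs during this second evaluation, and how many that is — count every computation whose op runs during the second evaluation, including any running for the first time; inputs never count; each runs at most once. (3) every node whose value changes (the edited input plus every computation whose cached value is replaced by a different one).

New value of n10: -5.
Computations that run: n1, n4, n5, n6, n7, n9 — 6 in total.
Values that change: x3, n1, n4, n5, n6, n7.
Key observation: the change is absorbed at n9 — it re-runs but produces the same value, and the output's value is unchanged.

First evaluation (everything demanded from the output):
  n1 = if0(x3=-5 -> else branch x4) = -4
  n3 = neg(-5) = 5
  n4 = sub(-4, 3) = -7
  n5 = neg(-7) = 7
  n6 = min2(5, -7) = -7
  n7 = min2(-7, 7) = -7
  n9 = sub(-7, -7) = 0
  n10 = add(0, -5) = -5

Propagation after the edit:
  n1: runs — x3 -5->0; result 0.
  n4: runs — n1 -4->0; result -3.
  n5: runs — n4 -7->-3; result 3.
  n6: runs — n4 -7->-3; result -3.
  n7: runs — n6 -7->-3; n5 7->3; result -3.
  n9: runs — n7 -7->-3; n6 -7->-3; result 0 (same value as before).
  n10: checked — values it read are unchanged (n9 unchanged, x5 unchanged); reused cached -5 without running.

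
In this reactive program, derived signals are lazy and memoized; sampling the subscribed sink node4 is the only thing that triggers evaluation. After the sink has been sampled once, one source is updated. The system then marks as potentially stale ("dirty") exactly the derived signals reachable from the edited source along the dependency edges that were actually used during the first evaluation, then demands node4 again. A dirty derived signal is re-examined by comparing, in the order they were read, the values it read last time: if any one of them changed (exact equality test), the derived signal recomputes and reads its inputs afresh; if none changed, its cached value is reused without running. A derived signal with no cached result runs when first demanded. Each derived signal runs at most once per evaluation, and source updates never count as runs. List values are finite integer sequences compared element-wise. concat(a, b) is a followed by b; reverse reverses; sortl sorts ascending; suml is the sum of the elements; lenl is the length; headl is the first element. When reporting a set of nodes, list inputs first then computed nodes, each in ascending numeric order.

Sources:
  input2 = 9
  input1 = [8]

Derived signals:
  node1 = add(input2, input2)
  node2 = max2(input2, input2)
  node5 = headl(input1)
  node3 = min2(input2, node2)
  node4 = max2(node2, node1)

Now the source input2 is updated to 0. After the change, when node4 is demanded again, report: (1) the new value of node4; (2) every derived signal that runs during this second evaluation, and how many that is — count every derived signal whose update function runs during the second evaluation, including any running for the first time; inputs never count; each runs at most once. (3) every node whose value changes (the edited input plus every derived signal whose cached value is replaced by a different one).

Demanding node4 again yields 0.
3 derived signals run: node1, node2, node4.
The nodes whose values change: input2, node1, node2, node4.

First demand of the output computes:
  node1 = add(9, 9) = 18
  node2 = max2(9, 9) = 9
  node4 = max2(9, 18) = 18

After the edit, cleaning proceeds:
  node1: a read changed (input2 9->0; input2 9->0) — executes, giving 0.
  node2: a read changed (input2 9->0; input2 9->0) — executes, giving 0.
  node4: a read changed (node2 9->0; node1 18->0) — executes, giving 0.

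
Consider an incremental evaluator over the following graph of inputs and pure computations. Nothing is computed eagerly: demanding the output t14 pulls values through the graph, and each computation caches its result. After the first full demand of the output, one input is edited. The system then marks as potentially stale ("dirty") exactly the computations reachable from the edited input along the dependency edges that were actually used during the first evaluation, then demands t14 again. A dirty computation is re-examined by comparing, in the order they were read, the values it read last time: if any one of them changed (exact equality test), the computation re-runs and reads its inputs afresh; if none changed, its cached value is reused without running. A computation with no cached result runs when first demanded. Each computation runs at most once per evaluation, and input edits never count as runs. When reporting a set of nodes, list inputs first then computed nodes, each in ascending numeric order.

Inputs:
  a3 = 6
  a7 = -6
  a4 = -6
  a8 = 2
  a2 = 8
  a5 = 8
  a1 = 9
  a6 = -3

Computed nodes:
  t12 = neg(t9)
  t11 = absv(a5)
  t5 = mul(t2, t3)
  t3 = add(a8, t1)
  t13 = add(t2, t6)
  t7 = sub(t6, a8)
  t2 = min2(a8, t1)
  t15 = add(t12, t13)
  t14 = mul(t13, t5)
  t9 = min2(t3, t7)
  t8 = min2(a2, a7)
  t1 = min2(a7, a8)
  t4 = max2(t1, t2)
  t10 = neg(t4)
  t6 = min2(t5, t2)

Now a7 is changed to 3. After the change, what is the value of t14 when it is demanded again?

Initial pass — values computed on the first demand:
  t1 = min2(-6, 2) = -6
  t2 = min2(2, -6) = -6
  t3 = add(2, -6) = -4
  t5 = mul(-6, -4) = 24
  t6 = min2(24, -6) = -6
  t13 = add(-6, -6) = -12
  t14 = mul(-12, 24) = -288

Second demand — change propagation:
  t1: re-runs because a7 -6->3; new result 2.
  t2: re-runs because t1 -6->2; new result 2.
  t3: re-runs because t1 -6->2; new result 4.
  t5: re-runs because t2 -6->2; t3 -4->4; new result 8.
  t6: re-runs because t5 24->8; t2 -6->2; new result 2.
  t13: re-runs because t2 -6->2; t6 -6->2; new result 4.
  t14: re-runs because t13 -12->4; t5 24->8; new result 32.

t14 now evaluates to 32.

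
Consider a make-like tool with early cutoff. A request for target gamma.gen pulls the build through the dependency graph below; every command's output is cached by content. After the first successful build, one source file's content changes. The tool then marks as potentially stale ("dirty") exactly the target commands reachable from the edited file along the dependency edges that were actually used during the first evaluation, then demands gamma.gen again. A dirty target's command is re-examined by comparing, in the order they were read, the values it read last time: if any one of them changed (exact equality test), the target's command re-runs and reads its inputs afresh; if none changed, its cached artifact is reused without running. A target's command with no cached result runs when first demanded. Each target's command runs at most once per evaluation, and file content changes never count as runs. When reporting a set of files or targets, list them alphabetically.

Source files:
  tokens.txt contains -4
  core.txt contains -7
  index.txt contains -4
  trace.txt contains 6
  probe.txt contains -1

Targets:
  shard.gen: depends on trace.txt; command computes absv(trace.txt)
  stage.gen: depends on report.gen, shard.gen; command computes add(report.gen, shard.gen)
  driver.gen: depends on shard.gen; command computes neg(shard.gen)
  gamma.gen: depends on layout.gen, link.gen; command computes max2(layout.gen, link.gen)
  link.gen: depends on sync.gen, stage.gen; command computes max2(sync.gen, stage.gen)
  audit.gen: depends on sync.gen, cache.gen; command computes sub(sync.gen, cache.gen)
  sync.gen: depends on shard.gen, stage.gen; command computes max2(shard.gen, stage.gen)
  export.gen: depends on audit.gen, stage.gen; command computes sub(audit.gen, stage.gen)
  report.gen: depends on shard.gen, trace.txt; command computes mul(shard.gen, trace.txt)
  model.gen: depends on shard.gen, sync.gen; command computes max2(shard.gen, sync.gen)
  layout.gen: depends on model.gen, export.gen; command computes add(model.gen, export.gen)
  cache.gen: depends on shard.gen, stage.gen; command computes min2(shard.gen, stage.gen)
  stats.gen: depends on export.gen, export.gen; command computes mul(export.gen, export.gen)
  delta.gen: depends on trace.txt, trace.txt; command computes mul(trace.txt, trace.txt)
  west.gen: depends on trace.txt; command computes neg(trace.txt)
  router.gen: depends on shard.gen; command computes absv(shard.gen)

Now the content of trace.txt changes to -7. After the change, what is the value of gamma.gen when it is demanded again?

Demanding gamma.gen again yields 98.

First demand of the output computes:
  shard.gen = absv(6) = 6
  report.gen = mul(6, 6) = 36
  stage.gen = add(36, 6) = 42
  cache.gen = min2(6, 42) = 6
  sync.gen = max2(6, 42) = 42
  audit.gen = sub(42, 6) = 36
  export.gen = sub(36, 42) = -6
  link.gen = max2(42, 42) = 42
  model.gen = max2(6, 42) = 42
  layout.gen = add(42, -6) = 36
  gamma.gen = max2(36, 42) = 42

After the edit, cleaning proceeds:
  shard.gen: a read changed (trace.txt 6->-7) — executes, giving 7.
  report.gen: a read changed (shard.gen 6->7; trace.txt 6->-7) — executes, giving -49.
  stage.gen: a read changed (report.gen 36->-49; shard.gen 6->7) — executes, giving -42.
  cache.gen: a read changed (shard.gen 6->7; stage.gen 42->-42) — executes, giving -42.
  sync.gen: a read changed (shard.gen 6->7; stage.gen 42->-42) — executes, giving 7.
  audit.gen: a read changed (sync.gen 42->7; cache.gen 6->-42) — executes, giving 49.
  export.gen: a read changed (audit.gen 36->49; stage.gen 42->-42) — executes, giving 91.
  link.gen: a read changed (sync.gen 42->7; stage.gen 42->-42) — executes, giving 7.
  model.gen: a read changed (shard.gen 6->7; sync.gen 42->7) — executes, giving 7.
  layout.gen: a read changed (model.gen 42->7; export.gen -6->91) — executes, giving 98.
  gamma.gen: a read changed (layout.gen 36->98; link.gen 42->7) — executes, giving 98.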